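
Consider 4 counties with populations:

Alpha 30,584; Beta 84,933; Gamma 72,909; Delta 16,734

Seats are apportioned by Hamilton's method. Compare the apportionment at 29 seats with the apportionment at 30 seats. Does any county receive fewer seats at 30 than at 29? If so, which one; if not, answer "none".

Delta

At 29 seats: Alpha 4, Beta 12, Gamma 10, Delta 3.
At 30 seats: Alpha 5, Beta 12, Gamma 11, Delta 2.
Delta drops from 3 to 2.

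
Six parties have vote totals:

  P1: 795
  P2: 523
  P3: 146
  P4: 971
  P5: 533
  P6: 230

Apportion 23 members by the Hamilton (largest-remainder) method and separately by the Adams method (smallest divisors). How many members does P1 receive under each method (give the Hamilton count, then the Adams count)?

6 and 5

Hamilton: P1 6, P2 4, P3 1, P4 7, P5 4, P6 1.
Adams: P1 5, P2 4, P3 1, P4 7, P5 4, P6 2.
P1 gets 6 under Hamilton and 5 under Adams.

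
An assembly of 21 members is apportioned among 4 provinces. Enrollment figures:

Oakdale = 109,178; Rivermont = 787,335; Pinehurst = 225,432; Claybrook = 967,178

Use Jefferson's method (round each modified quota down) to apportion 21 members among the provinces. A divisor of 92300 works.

Oakdale 1, Rivermont 8, Pinehurst 2, Claybrook 10

With modified divisor 92300: modified quotas Oakdale 1.183, Rivermont 8.530, Pinehurst 2.442, Claybrook 10.479.
Rounding down: Oakdale 1, Rivermont 8, Pinehurst 2, Claybrook 10 (total 21).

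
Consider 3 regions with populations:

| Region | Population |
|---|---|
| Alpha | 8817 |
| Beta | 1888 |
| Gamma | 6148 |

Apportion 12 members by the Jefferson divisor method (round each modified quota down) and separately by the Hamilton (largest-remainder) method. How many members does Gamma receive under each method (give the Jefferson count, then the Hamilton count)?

Jefferson: Alpha 7, Beta 1, Gamma 4.
Hamilton: Alpha 6, Beta 1, Gamma 5.
Gamma gets 4 under Jefferson and 5 under Hamilton.

4 and 5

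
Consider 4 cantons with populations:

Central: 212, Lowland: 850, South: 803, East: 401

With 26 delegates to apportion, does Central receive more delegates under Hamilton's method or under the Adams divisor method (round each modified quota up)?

Adams

Hamilton: Central 2, Lowland 10, South 9, East 5.
Adams: Central 3, Lowland 9, South 9, East 5.
Central gets 2 under Hamilton and 3 under Adams.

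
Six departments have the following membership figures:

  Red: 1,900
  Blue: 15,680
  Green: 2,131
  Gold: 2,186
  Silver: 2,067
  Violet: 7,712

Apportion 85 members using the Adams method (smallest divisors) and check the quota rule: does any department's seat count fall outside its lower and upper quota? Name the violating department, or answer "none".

Standard quotas: Red 5.098, Blue 42.076, Green 5.718, Gold 5.866, Silver 5.547, Violet 20.695.
Adams allocation: Red 5, Blue 41, Green 6, Gold 6, Silver 6, Violet 21.
Blue has quota 42.076 (lower 42, upper 43) but receives 41 — outside the quota interval.

Blue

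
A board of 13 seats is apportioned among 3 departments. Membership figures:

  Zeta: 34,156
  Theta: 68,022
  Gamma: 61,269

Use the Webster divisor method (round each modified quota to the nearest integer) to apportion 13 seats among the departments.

Standard divisor 163447/13 ≈ 12572.846; standard quotas: Zeta 2.717, Theta 5.410, Gamma 4.873.
Rounding to the nearest integer gives Zeta 3, Theta 5, Gamma 5 — total 13, matching the house size, so no adjustment is needed.

Zeta 3, Theta 5, Gamma 5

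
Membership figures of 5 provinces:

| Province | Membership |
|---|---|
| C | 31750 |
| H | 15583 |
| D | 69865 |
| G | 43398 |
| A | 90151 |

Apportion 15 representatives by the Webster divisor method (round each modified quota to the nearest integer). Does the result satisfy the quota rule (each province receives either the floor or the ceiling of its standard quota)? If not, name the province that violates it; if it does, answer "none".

Standard quotas: C 1.899, H 0.932, D 4.179, G 2.596, A 5.393.
Webster allocation: C 2, H 1, D 4, G 3, A 5.
Every allocation lies between the lower and upper quota.

none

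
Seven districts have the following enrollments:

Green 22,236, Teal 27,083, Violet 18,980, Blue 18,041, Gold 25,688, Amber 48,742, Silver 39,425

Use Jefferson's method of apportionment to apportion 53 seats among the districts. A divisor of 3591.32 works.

With modified divisor 3591.32: modified quotas Green 6.192, Teal 7.541, Violet 5.285, Blue 5.024, Gold 7.153, Amber 13.572, Silver 10.978.
Rounding down: Green 6, Teal 7, Violet 5, Blue 5, Gold 7, Amber 13, Silver 10 (total 53).

Green: 6; Teal: 7; Violet: 5; Blue: 5; Gold: 7; Amber: 13; Silver: 10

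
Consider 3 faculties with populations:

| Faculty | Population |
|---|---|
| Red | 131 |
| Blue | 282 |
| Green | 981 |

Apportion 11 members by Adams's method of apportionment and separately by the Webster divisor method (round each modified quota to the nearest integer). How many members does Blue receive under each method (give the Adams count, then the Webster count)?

Adams: Red 1, Blue 3, Green 7.
Webster: Red 1, Blue 2, Green 8.
Blue gets 3 under Adams and 2 under Webster.

3 and 2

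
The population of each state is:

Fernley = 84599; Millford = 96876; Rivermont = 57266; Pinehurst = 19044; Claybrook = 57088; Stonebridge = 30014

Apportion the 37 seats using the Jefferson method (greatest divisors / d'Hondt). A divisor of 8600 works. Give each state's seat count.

Fernley: 9, Millford: 11, Rivermont: 6, Pinehurst: 2, Claybrook: 6, Stonebridge: 3

With modified divisor 8600: modified quotas Fernley 9.837, Millford 11.265, Rivermont 6.659, Pinehurst 2.214, Claybrook 6.638, Stonebridge 3.490.
Rounding down: Fernley 9, Millford 11, Rivermont 6, Pinehurst 2, Claybrook 6, Stonebridge 3 (total 37).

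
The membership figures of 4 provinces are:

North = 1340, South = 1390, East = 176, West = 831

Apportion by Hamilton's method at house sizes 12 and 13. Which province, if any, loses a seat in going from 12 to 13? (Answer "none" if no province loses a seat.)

East

At 12 seats: North 4, South 4, East 1, West 3.
At 13 seats: North 5, South 5, East 0, West 3.
East drops from 1 to 0.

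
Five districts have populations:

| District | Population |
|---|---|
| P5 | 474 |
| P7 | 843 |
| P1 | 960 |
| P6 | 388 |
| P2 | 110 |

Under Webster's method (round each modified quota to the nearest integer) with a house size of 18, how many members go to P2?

Standard divisor 2775/18 ≈ 154.167; standard quotas: P5 3.075, P7 5.468, P1 6.227, P6 2.517, P2 0.714.
Rounding to the nearest integer gives P5 3, P7 5, P1 6, P6 3, P2 1 — total 18, matching the house size, so no adjustment is needed.
P2 receives 1.

1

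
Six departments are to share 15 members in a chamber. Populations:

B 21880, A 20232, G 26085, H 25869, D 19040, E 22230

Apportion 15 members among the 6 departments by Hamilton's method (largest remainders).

B: 2, A: 2, G: 3, H: 3, D: 2, E: 3

Total 135336; standard divisor 135336/15 ≈ 9022.4.
Standard quotas: B 2.4251, A 2.2424, G 2.8911, H 2.8672, D 2.1103, E 2.4639.
Lower quotas: B 2, A 2, G 2, H 2, D 2, E 2 (sum 12, leaving 3 seats).
Remainders in descending order: G 0.8911, H 0.8672, E 0.4639, B 0.4251, A 0.2424, D 0.1103.
The surplus seats go to G, H, E.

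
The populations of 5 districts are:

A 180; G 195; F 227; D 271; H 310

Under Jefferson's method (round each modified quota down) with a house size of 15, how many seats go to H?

Standard divisor 1183/15 ≈ 78.867; standard quotas: A 2.282, G 2.473, F 2.878, D 3.436, H 3.931.
Rounding down gives 2, 2, 2, 3, 3 = 12 seats, so the divisor must be adjusted.
With modified divisor 66: modified quotas A 2.727, G 2.955, F 3.439, D 4.106, H 4.697.
Rounding down: A 2, G 2, F 3, D 4, H 4 (total 15).
H receives 4.

4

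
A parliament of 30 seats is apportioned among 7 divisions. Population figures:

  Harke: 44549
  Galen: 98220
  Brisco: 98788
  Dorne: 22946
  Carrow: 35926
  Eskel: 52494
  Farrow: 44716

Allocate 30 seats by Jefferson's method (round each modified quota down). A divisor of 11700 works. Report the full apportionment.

Harke 3, Galen 8, Brisco 8, Dorne 1, Carrow 3, Eskel 4, Farrow 3

With modified divisor 11700: modified quotas Harke 3.808, Galen 8.395, Brisco 8.443, Dorne 1.961, Carrow 3.071, Eskel 4.487, Farrow 3.822.
Rounding down: Harke 3, Galen 8, Brisco 8, Dorne 1, Carrow 3, Eskel 4, Farrow 3 (total 30).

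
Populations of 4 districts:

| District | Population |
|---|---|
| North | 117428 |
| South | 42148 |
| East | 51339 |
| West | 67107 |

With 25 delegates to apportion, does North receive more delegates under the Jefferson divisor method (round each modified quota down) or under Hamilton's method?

Jefferson

Jefferson: North 11, South 4, East 4, West 6.
Hamilton: North 10, South 4, East 5, West 6.
North gets 11 under Jefferson and 10 under Hamilton.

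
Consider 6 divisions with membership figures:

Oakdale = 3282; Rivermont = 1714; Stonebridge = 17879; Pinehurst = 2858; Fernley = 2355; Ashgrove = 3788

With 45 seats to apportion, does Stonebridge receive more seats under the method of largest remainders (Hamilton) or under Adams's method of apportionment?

Hamilton

Hamilton: Oakdale 5, Rivermont 3, Stonebridge 25, Pinehurst 4, Fernley 3, Ashgrove 5.
Adams: Oakdale 5, Rivermont 3, Stonebridge 24, Pinehurst 4, Fernley 4, Ashgrove 5.
Stonebridge gets 25 under Hamilton and 24 under Adams.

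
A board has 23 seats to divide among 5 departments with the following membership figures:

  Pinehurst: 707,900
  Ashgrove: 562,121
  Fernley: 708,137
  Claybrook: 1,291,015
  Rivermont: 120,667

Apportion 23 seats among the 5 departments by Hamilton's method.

Total 3389840; standard divisor 3389840/23 ≈ 147384.348.
Standard quotas: Pinehurst 4.8031, Ashgrove 3.8140, Fernley 4.8047, Claybrook 8.7595, Rivermont 0.8187.
Lower quotas: Pinehurst 4, Ashgrove 3, Fernley 4, Claybrook 8, Rivermont 0 (sum 19, leaving 4 seats).
Remainders in descending order: Rivermont 0.8187, Ashgrove 0.8140, Fernley 0.8047, Pinehurst 0.8031, Claybrook 0.7595.
Largest remainders: Rivermont, Ashgrove, Fernley, Pinehurst receive the extra seats.

Pinehurst: 5, Ashgrove: 4, Fernley: 5, Claybrook: 8, Rivermont: 1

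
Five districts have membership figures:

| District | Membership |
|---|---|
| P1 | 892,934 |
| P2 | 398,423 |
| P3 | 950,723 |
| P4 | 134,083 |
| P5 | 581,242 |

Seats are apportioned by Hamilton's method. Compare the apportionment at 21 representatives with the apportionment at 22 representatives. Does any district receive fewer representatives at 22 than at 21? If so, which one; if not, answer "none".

At 21 seats: P1 6, P2 3, P3 7, P4 1, P5 4.
At 22 seats: P1 7, P2 3, P3 7, P4 1, P5 4.
No district's allocation decreased.

none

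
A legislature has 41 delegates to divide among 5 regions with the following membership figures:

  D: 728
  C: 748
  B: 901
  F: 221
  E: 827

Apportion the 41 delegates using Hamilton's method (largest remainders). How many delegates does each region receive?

D 9, C 9, B 11, F 2, E 10

Standard divisor: 3425 ÷ 41 ≈ 83.537.
Standard quotas: D 8.715, C 8.954, B 10.786, F 2.646, E 9.900.
Lower quotas: D 8, C 8, B 10, F 2, E 9 (sum 37, leaving 4 seats).
Remainders in descending order: C 0.954, E 0.900, B 0.786, D 0.715, F 0.646.
Largest remainders: C, E, B, D receive the extra seats.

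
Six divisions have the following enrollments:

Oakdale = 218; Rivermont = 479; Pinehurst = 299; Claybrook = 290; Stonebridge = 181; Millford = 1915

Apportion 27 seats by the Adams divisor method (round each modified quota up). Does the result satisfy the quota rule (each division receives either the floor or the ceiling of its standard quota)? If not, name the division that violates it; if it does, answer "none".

Standard quotas: Oakdale 1.740, Rivermont 3.824, Pinehurst 2.387, Claybrook 2.315, Stonebridge 1.445, Millford 15.288.
Adams allocation: Oakdale 2, Rivermont 4, Pinehurst 3, Claybrook 2, Stonebridge 2, Millford 14.
Millford has quota 15.288 (lower 15, upper 16) but receives 14 — outside the quota interval.

Millford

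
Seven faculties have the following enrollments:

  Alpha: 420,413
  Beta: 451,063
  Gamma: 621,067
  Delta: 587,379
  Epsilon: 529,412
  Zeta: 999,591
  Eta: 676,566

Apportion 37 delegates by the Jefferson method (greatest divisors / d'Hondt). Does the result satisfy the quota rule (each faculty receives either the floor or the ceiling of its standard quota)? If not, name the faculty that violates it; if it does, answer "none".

none

Standard quotas: Alpha 3.630, Beta 3.894, Gamma 5.362, Delta 5.071, Epsilon 4.571, Zeta 8.630, Eta 5.841.
Jefferson allocation: Alpha 3, Beta 4, Gamma 5, Delta 5, Epsilon 5, Zeta 9, Eta 6.
Every allocation lies between the lower and upper quota.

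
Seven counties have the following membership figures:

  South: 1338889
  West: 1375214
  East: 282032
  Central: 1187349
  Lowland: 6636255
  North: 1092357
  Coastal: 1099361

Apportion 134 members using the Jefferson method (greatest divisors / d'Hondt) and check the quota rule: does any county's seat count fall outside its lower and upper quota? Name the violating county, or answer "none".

Lowland

Standard quotas: South 13.789, West 14.163, East 2.905, Central 12.228, Lowland 68.344, North 11.250, Coastal 11.322.
Jefferson allocation: South 14, West 14, East 2, Central 12, Lowland 70, North 11, Coastal 11.
Lowland has quota 68.344 (lower 68, upper 69) but receives 70 — outside the quota interval.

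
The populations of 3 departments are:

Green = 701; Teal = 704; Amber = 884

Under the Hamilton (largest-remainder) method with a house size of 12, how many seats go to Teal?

4

The standard divisor is 2289/12 ≈ 190.75.
Standard quotas: Green 3.675, Teal 3.691, Amber 4.634.
Lower quotas: Green 3, Teal 3, Amber 4 (sum 10, leaving 2 seats).
Remainders in descending order: Teal 0.691, Green 0.675, Amber 0.634.
The surplus seats go to Teal, Green.
Teal receives 4.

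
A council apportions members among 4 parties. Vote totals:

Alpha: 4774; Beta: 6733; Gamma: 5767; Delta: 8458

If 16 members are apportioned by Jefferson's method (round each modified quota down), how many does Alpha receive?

Standard divisor 25732/16 ≈ 1608.25; standard quotas: Alpha 2.968, Beta 4.187, Gamma 3.586, Delta 5.259.
Rounding down gives 2, 4, 3, 5 = 14 seats, so the divisor must be adjusted.
With modified divisor 1430: modified quotas Alpha 3.338, Beta 4.708, Gamma 4.033, Delta 5.915.
Rounding down: Alpha 3, Beta 4, Gamma 4, Delta 5 (total 16).
Alpha receives 3.

3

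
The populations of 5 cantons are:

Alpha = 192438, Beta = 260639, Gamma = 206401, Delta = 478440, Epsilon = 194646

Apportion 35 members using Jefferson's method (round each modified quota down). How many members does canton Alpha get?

Standard divisor 1332564/35 ≈ 38073.257; standard quotas: Alpha 5.054, Beta 6.846, Gamma 5.421, Delta 12.566, Epsilon 5.112.
Rounding down gives 5, 6, 5, 12, 5 = 33 seats, so the divisor must be adjusted.
With modified divisor 35600: modified quotas Alpha 5.406, Beta 7.321, Gamma 5.798, Delta 13.439, Epsilon 5.468.
Rounding down: Alpha 5, Beta 7, Gamma 5, Delta 13, Epsilon 5 (total 35).
Alpha receives 5.

5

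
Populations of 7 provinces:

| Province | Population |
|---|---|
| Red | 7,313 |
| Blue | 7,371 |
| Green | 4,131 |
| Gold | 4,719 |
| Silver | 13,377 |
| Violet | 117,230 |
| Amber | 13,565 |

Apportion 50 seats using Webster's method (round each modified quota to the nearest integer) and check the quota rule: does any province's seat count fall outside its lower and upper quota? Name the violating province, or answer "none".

Violet

Standard quotas: Red 2.180, Blue 2.198, Green 1.232, Gold 1.407, Silver 3.988, Violet 34.951, Amber 4.044.
Webster allocation: Red 2, Blue 2, Green 1, Gold 1, Silver 4, Violet 36, Amber 4.
Violet has quota 34.951 (lower 34, upper 35) but receives 36 — outside the quota interval.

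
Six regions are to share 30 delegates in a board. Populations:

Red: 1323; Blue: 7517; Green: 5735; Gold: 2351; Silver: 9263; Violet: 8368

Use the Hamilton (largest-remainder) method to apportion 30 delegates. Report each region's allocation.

The standard divisor is 34557/30 ≈ 1151.9.
Standard quotas: Red 1.1485, Blue 6.5257, Green 4.9787, Gold 2.0410, Silver 8.0415, Violet 7.2645.
Lower quotas: Red 1, Blue 6, Green 4, Gold 2, Silver 8, Violet 7 (sum 28, leaving 2 seats).
Remainders in descending order: Green 0.9787, Blue 0.5257, Violet 0.2645, Red 0.1485, Silver 0.0415, Gold 0.0410.
The surplus seats go to Green, Blue.

Red=1, Blue=7, Green=5, Gold=2, Silver=8, Violet=7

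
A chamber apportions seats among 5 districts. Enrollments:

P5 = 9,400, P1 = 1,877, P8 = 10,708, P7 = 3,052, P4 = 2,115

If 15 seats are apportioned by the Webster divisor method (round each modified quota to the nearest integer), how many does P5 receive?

Standard divisor 27152/15 ≈ 1810.133; standard quotas: P5 5.193, P1 1.037, P8 5.916, P7 1.686, P4 1.168.
Rounding to the nearest integer gives P5 5, P1 1, P8 6, P7 2, P4 1 — total 15, matching the house size, so no adjustment is needed.
P5 receives 5.

5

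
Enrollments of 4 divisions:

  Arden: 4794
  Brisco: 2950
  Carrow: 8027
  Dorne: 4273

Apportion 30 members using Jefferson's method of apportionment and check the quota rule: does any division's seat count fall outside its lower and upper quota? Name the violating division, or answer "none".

Standard quotas: Arden 7.175, Brisco 4.415, Carrow 12.014, Dorne 6.395.
Jefferson allocation: Arden 7, Brisco 4, Carrow 13, Dorne 6.
Every allocation lies between the lower and upper quota.

none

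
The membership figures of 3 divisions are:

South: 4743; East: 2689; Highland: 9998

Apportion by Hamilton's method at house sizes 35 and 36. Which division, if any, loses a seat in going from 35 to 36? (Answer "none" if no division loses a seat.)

At 35 seats: South 10, East 5, Highland 20.
At 36 seats: South 10, East 5, Highland 21.
No division's allocation decreased.

none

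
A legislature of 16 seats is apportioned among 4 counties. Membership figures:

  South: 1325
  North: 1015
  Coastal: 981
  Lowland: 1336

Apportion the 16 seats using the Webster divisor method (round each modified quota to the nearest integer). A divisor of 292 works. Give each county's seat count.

With modified divisor 292: modified quotas South 4.538, North 3.476, Coastal 3.360, Lowland 4.575.
Rounding to the nearest integer: South 5, North 3, Coastal 3, Lowland 5 (total 16).

South 5; North 3; Coastal 3; Lowland 5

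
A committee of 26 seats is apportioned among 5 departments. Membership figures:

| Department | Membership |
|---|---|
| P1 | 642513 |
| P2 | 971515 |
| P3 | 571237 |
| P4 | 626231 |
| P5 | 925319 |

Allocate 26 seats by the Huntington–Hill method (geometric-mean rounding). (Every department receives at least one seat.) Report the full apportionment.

P1 5, P2 7, P3 4, P4 4, P5 6

With divisor 143225: modified quotas P1 4.486, P2 6.783, P3 3.988, P4 4.372, P5 6.461.
Geometric-mean thresholds: P1 √(4·5)=4.472, P2 √(6·7)=6.481, P3 √(3·4)=3.464, P4 √(4·5)=4.472, P5 √(6·7)=6.481.
Each quota rounded against its threshold gives P1 5, P2 7, P3 4, P4 4, P5 6 (total 26).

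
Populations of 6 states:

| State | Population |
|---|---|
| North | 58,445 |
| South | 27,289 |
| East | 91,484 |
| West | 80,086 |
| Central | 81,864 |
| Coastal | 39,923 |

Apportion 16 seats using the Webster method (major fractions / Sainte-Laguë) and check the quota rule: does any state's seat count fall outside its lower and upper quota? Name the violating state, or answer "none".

none

Standard quotas: North 2.467, South 1.152, East 3.861, West 3.380, Central 3.455, Coastal 1.685.
Webster allocation: North 2, South 1, East 4, West 3, Central 4, Coastal 2.
Every allocation lies between the lower and upper quota.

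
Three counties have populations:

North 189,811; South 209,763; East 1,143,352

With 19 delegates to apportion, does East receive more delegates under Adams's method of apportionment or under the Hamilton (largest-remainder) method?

Adams: North 3, South 3, East 13.
Hamilton: North 2, South 3, East 14.
East gets 13 under Adams and 14 under Hamilton.

Hamilton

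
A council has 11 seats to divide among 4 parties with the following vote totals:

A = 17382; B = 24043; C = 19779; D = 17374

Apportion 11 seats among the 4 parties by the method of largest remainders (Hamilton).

A=3, B=3, C=3, D=2

Total 78578; standard divisor 78578/11 ≈ 7143.455.
Standard quotas: A 2.4333, B 3.3657, C 2.7688, D 2.4322.
Lower quotas: A 2, B 3, C 2, D 2 (sum 9, leaving 2 seats).
Remainders in descending order: C 0.7688, A 0.4333, D 0.4322, B 0.3657.
The surplus seats go to C, A.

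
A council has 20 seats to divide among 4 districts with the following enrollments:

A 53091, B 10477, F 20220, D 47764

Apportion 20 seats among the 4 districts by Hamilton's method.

The standard divisor is 131552/20 ≈ 6577.6.
Standard quotas: A 8.0715, B 1.5928, F 3.0741, D 7.2616.
Lower quotas: A 8, B 1, F 3, D 7 (sum 19, leaving 1 seat).
Remainders in descending order: B 0.5928, D 0.2616, F 0.0741, A 0.0715.
Largest remainder: B receives the extra seat.

A: 8, B: 2, F: 3, D: 7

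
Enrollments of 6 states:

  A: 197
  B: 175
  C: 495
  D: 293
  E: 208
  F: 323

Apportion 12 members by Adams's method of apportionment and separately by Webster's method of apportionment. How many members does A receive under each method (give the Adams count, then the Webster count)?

2 and 1

Adams: A 2, B 1, C 3, D 2, E 2, F 2.
Webster: A 1, B 1, C 4, D 2, E 2, F 2.
A gets 2 under Adams and 1 under Webster.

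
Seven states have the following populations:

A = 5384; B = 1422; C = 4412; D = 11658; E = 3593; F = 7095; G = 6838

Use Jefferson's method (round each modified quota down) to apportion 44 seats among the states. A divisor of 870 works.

A 6, B 1, C 5, D 13, E 4, F 8, G 7

With modified divisor 870: modified quotas A 6.189, B 1.634, C 5.071, D 13.400, E 4.130, F 8.155, G 7.860.
Rounding down: A 6, B 1, C 5, D 13, E 4, F 8, G 7 (total 44).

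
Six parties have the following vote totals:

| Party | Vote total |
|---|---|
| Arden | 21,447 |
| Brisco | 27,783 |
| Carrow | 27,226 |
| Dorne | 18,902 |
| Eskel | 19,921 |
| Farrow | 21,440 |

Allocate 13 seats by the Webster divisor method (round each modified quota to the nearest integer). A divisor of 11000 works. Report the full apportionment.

With modified divisor 11000: modified quotas Arden 1.950, Brisco 2.526, Carrow 2.475, Dorne 1.718, Eskel 1.811, Farrow 1.949.
Rounding to the nearest integer: Arden 2, Brisco 3, Carrow 2, Dorne 2, Eskel 2, Farrow 2 (total 13).

Arden: 2, Brisco: 3, Carrow: 2, Dorne: 2, Eskel: 2, Farrow: 2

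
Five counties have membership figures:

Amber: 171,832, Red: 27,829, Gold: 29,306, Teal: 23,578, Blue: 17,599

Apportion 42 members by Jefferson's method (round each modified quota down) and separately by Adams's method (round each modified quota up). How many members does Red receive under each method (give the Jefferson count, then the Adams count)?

Jefferson: Amber 29, Red 4, Gold 4, Teal 3, Blue 2.
Adams: Amber 25, Red 5, Gold 5, Teal 4, Blue 3.
Red gets 4 under Jefferson and 5 under Adams.

4 and 5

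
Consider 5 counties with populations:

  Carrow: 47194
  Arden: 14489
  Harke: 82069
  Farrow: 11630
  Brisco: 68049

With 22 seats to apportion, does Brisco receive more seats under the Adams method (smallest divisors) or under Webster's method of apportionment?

Adams: Carrow 5, Arden 2, Harke 8, Farrow 1, Brisco 6.
Webster: Carrow 5, Arden 1, Harke 8, Farrow 1, Brisco 7.
Brisco gets 6 under Adams and 7 under Webster.

Webster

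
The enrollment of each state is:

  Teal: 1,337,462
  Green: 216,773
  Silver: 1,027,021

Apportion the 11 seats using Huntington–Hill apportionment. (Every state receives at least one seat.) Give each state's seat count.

With divisor 236917: modified quotas Teal 5.645, Green 0.915, Silver 4.335.
Geometric-mean thresholds: Teal √(5·6)=5.477, Green (min 1), Silver √(4·5)=4.472.
Each quota rounded against its threshold gives Teal 6, Green 1, Silver 4 (total 11).

Teal 6, Green 1, Silver 4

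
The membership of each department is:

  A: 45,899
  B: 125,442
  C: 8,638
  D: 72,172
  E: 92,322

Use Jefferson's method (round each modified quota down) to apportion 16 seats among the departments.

Standard divisor 344473/16 ≈ 21529.562; standard quotas: A 2.132, B 5.827, C 0.401, D 3.352, E 4.288.
Rounding down gives 2, 5, 0, 3, 4 = 14 seats, so the divisor must be adjusted.
With modified divisor 18300: modified quotas A 2.508, B 6.855, C 0.472, D 3.944, E 5.045.
Rounding down: A 2, B 6, C 0, D 3, E 5 (total 16).

A=2, B=6, C=0, D=3, E=5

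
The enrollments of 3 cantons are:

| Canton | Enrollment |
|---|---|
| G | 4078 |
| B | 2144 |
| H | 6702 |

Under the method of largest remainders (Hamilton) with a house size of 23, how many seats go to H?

The standard divisor is 12924/23 ≈ 561.913.
Standard quotas: G 7.2574, B 3.8155, H 11.9271.
Lower quotas: G 7, B 3, H 11 (sum 21, leaving 2 seats).
Remainders in descending order: H 0.9271, B 0.8155, G 0.2574.
Largest remainders: H, B receive the extra seats.
H receives 12.

12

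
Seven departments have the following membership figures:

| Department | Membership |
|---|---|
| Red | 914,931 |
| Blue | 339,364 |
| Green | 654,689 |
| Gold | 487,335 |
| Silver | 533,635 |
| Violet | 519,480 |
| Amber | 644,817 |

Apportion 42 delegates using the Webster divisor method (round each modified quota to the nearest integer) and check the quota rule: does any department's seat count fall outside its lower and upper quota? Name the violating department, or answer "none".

Standard quotas: Red 9.386, Blue 3.481, Green 6.716, Gold 4.999, Silver 5.474, Violet 5.329, Amber 6.615.
Webster allocation: Red 9, Blue 3, Green 7, Gold 5, Silver 6, Violet 5, Amber 7.
Every allocation lies between the lower and upper quota.

none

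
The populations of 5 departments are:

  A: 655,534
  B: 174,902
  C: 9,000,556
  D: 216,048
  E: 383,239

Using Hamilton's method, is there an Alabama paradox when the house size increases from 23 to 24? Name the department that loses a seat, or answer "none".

D

At 23 seats: A 1, B 0, C 20, D 1, E 1.
At 24 seats: A 2, B 0, C 21, D 0, E 1.
D drops from 1 to 0.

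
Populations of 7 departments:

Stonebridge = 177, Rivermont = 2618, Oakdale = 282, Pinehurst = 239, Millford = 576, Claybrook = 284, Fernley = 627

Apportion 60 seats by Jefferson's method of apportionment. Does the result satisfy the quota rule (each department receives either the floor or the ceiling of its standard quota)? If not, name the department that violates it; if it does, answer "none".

Rivermont

Standard quotas: Stonebridge 2.211, Rivermont 32.705, Oakdale 3.523, Pinehurst 2.986, Millford 7.196, Claybrook 3.548, Fernley 7.833.
Jefferson allocation: Stonebridge 2, Rivermont 34, Oakdale 3, Pinehurst 3, Millford 7, Claybrook 3, Fernley 8.
Rivermont has quota 32.705 (lower 32, upper 33) but receives 34 — outside the quota interval.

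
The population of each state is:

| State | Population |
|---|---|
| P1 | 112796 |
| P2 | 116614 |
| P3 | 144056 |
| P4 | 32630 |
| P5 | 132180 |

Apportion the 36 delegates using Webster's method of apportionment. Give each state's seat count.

Standard divisor 538276/36 ≈ 14952.111; standard quotas: P1 7.544, P2 7.799, P3 9.634, P4 2.182, P5 8.840.
Rounding to the nearest integer gives 8, 8, 10, 2, 9 = 37 seats, so the divisor must be adjusted.
With modified divisor 15100: modified quotas P1 7.470, P2 7.723, P3 9.540, P4 2.161, P5 8.754.
Rounding to the nearest integer: P1 7, P2 8, P3 10, P4 2, P5 9 (total 36).

P1: 7, P2: 8, P3: 10, P4: 2, P5: 9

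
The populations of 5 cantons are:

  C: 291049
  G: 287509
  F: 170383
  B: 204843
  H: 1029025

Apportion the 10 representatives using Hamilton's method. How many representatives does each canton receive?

Total 1982809; standard divisor 1982809/10 ≈ 198280.9.
Standard quotas: C 1.4679, G 1.4500, F 0.8593, B 1.0331, H 5.1897.
Lower quotas: C 1, G 1, F 0, B 1, H 5 (sum 8, leaving 2 seats).
Remainders in descending order: F 0.8593, C 0.4679, G 0.4500, H 0.1897, B 0.0331.
Largest remainders: F, C receive the extra seats.

C: 2, G: 1, F: 1, B: 1, H: 5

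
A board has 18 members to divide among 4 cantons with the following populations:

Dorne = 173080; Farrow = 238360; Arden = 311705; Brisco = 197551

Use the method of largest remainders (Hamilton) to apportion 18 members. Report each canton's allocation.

The standard divisor is 920696/18 ≈ 51149.778.
Standard quotas: Dorne 3.3838, Farrow 4.6600, Arden 6.0940, Brisco 3.8622.
Lower quotas: Dorne 3, Farrow 4, Arden 6, Brisco 3 (sum 16, leaving 2 seats).
Remainders in descending order: Brisco 0.8622, Farrow 0.6600, Dorne 0.3838, Arden 0.0940.
The surplus seats go to Brisco, Farrow.

Dorne=3, Farrow=5, Arden=6, Brisco=4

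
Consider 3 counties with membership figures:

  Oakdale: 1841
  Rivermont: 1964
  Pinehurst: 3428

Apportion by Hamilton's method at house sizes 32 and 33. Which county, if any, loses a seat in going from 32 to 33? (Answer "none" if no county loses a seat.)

none

At 32 seats: Oakdale 8, Rivermont 9, Pinehurst 15.
At 33 seats: Oakdale 8, Rivermont 9, Pinehurst 16.
No county's allocation decreased.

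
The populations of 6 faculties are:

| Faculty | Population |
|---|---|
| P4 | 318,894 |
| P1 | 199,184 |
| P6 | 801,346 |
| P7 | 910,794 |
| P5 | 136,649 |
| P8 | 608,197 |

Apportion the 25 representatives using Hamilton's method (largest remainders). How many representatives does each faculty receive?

The standard divisor is 2975064/25 ≈ 119002.56.
Standard quotas: P4 2.6797, P1 1.6738, P6 6.7339, P7 7.6536, P5 1.1483, P8 5.1108.
Lower quotas: P4 2, P1 1, P6 6, P7 7, P5 1, P8 5 (sum 22, leaving 3 seats).
Remainders in descending order: P6 0.7339, P4 0.6797, P1 0.6738, P7 0.6536, P5 0.1483, P8 0.1108.
The surplus seats go to P6, P4, P1.

P4: 3, P1: 2, P6: 7, P7: 7, P5: 1, P8: 5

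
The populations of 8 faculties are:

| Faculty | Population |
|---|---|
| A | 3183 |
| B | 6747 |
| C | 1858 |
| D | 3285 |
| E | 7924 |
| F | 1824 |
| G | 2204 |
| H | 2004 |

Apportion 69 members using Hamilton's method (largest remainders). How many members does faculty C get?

4

The standard divisor is 29029/69 ≈ 420.71.
Standard quotas: A 7.5658, B 16.0372, C 4.4163, D 7.8082, E 18.8348, F 4.3355, G 5.2388, H 4.7634.
Lower quotas: A 7, B 16, C 4, D 7, E 18, F 4, G 5, H 4 (sum 65, leaving 4 seats).
Remainders in descending order: E 0.8348, D 0.8082, H 0.7634, A 0.5658, C 0.4163, F 0.3355, G 0.2388, B 0.0372.
The surplus seats go to E, D, H, A.
C receives 4.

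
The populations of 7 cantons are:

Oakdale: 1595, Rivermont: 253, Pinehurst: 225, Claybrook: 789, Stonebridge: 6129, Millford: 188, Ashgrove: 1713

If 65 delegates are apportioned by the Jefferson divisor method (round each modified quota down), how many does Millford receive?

1

Standard divisor 10892/65 ≈ 167.569; standard quotas: Oakdale 9.518, Rivermont 1.510, Pinehurst 1.343, Claybrook 4.709, Stonebridge 36.576, Millford 1.122, Ashgrove 10.223.
Rounding down gives 9, 1, 1, 4, 36, 1, 10 = 62 seats, so the divisor must be adjusted.
With modified divisor 159: modified quotas Oakdale 10.031, Rivermont 1.591, Pinehurst 1.415, Claybrook 4.962, Stonebridge 38.547, Millford 1.182, Ashgrove 10.774.
Rounding down: Oakdale 10, Rivermont 1, Pinehurst 1, Claybrook 4, Stonebridge 38, Millford 1, Ashgrove 10 (total 65).
Millford receives 1.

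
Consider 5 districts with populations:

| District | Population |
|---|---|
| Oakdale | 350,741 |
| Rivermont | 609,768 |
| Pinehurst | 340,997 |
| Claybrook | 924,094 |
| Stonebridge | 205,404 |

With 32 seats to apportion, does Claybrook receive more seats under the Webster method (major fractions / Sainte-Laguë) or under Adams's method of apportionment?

Webster

Webster: Oakdale 5, Rivermont 8, Pinehurst 4, Claybrook 12, Stonebridge 3.
Adams: Oakdale 5, Rivermont 8, Pinehurst 5, Claybrook 11, Stonebridge 3.
Claybrook gets 12 under Webster and 11 under Adams.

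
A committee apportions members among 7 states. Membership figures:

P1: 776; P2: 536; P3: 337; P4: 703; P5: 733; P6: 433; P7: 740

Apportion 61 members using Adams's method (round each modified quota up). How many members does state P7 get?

11

Standard divisor 4258/61 ≈ 69.803; standard quotas: P1 11.117, P2 7.679, P3 4.828, P4 10.071, P5 10.501, P6 6.203, P7 10.601.
Rounding up gives 12, 8, 5, 11, 11, 7, 11 = 65 seats, so the divisor must be adjusted.
With modified divisor 73.7: modified quotas P1 10.529, P2 7.273, P3 4.573, P4 9.539, P5 9.946, P6 5.875, P7 10.041.
Rounding up: P1 11, P2 8, P3 5, P4 10, P5 10, P6 6, P7 11 (total 61).
P7 receives 11.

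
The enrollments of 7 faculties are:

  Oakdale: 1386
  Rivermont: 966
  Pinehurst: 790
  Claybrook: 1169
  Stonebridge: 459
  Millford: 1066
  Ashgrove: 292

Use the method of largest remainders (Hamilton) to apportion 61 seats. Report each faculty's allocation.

Oakdale: 14, Rivermont: 10, Pinehurst: 8, Claybrook: 12, Stonebridge: 4, Millford: 10, Ashgrove: 3

The standard divisor is 6128/61 ≈ 100.459.
Standard quotas: Oakdale 13.797, Rivermont 9.616, Pinehurst 7.864, Claybrook 11.637, Stonebridge 4.569, Millford 10.611, Ashgrove 2.907.
Lower quotas: Oakdale 13, Rivermont 9, Pinehurst 7, Claybrook 11, Stonebridge 4, Millford 10, Ashgrove 2 (sum 56, leaving 5 seats).
Remainders in descending order: Ashgrove 0.907, Pinehurst 0.864, Oakdale 0.797, Claybrook 0.637, Rivermont 0.616, Millford 0.611, Stonebridge 0.569.
Largest remainders: Ashgrove, Pinehurst, Oakdale, Claybrook, Rivermont receive the extra seats.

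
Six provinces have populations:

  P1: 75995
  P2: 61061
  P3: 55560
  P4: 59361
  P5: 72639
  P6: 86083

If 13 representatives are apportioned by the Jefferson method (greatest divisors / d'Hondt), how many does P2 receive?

2

Standard divisor 410699/13 ≈ 31592.231; standard quotas: P1 2.405, P2 1.933, P3 1.759, P4 1.879, P5 2.299, P6 2.725.
Rounding down gives 2, 1, 1, 1, 2, 2 = 9 seats, so the divisor must be adjusted.
With modified divisor 26600: modified quotas P1 2.857, P2 2.296, P3 2.089, P4 2.232, P5 2.731, P6 3.236.
Rounding down: P1 2, P2 2, P3 2, P4 2, P5 2, P6 3 (total 13).
P2 receives 2.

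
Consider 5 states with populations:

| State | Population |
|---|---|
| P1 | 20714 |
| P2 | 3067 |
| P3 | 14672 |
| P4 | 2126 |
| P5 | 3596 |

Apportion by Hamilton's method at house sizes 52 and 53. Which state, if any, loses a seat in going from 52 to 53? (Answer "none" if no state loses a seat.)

P4

At 52 seats: P1 24, P2 4, P3 17, P4 3, P5 4.
At 53 seats: P1 25, P2 4, P3 18, P4 2, P5 4.
P4 drops from 3 to 2.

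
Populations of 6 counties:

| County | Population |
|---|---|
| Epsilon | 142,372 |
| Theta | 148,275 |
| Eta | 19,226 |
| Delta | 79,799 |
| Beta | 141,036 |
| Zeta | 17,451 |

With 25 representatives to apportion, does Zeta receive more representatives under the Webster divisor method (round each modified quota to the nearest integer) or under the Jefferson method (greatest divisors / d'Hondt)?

Webster

Webster: Epsilon 6, Theta 7, Eta 1, Delta 4, Beta 6, Zeta 1.
Jefferson: Epsilon 7, Theta 7, Eta 0, Delta 4, Beta 7, Zeta 0.
Zeta gets 1 under Webster and 0 under Jefferson.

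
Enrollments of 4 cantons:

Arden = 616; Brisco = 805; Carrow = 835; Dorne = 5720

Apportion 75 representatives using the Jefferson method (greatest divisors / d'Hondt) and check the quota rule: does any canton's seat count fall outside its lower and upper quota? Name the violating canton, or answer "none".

Standard quotas: Arden 5.792, Brisco 7.570, Carrow 7.852, Dorne 53.786.
Jefferson allocation: Arden 5, Brisco 7, Carrow 8, Dorne 55.
Dorne has quota 53.786 (lower 53, upper 54) but receives 55 — outside the quota interval.

Dorne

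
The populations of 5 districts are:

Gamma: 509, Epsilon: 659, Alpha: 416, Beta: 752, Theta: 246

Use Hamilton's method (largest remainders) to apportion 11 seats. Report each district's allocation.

Standard divisor: 2582 ÷ 11 ≈ 234.727.
Standard quotas: Gamma 2.168, Epsilon 2.808, Alpha 1.772, Beta 3.204, Theta 1.048.
Lower quotas: Gamma 2, Epsilon 2, Alpha 1, Beta 3, Theta 1 (sum 9, leaving 2 seats).
Remainders in descending order: Epsilon 0.808, Alpha 0.772, Beta 0.204, Gamma 0.168, Theta 0.048.
The surplus seats go to Epsilon, Alpha.

Gamma 2, Epsilon 3, Alpha 2, Beta 3, Theta 1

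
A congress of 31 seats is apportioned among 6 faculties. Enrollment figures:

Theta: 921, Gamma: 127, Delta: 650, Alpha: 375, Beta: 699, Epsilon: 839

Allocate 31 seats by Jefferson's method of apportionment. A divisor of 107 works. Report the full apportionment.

Theta 8, Gamma 1, Delta 6, Alpha 3, Beta 6, Epsilon 7

With modified divisor 107: modified quotas Theta 8.607, Gamma 1.187, Delta 6.075, Alpha 3.505, Beta 6.533, Epsilon 7.841.
Rounding down: Theta 8, Gamma 1, Delta 6, Alpha 3, Beta 6, Epsilon 7 (total 31).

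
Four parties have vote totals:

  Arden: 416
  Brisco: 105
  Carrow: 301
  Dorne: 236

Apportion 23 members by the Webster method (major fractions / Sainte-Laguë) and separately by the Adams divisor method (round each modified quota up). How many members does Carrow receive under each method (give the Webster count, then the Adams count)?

7 and 6

Webster: Arden 9, Brisco 2, Carrow 7, Dorne 5.
Adams: Arden 9, Brisco 3, Carrow 6, Dorne 5.
Carrow gets 7 under Webster and 6 under Adams.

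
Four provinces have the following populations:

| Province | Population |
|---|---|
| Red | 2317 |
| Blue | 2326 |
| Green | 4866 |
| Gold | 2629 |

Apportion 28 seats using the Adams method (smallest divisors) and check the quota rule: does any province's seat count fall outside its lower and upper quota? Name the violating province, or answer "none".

Standard quotas: Red 5.345, Blue 5.366, Green 11.225, Gold 6.065.
Adams allocation: Red 5, Blue 6, Green 11, Gold 6.
Every allocation lies between the lower and upper quota.

none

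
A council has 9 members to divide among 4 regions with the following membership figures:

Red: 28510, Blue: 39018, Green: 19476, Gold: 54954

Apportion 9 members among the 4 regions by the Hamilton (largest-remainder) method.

Red: 2; Blue: 2; Green: 1; Gold: 4

Total 141958; standard divisor 141958/9 ≈ 15773.111.
Standard quotas: Red 1.8075, Blue 2.4737, Green 1.2348, Gold 3.4840.
Lower quotas: Red 1, Blue 2, Green 1, Gold 3 (sum 7, leaving 2 seats).
Remainders in descending order: Red 0.8075, Gold 0.4840, Blue 0.4737, Green 0.2348.
The surplus seats go to Red, Gold.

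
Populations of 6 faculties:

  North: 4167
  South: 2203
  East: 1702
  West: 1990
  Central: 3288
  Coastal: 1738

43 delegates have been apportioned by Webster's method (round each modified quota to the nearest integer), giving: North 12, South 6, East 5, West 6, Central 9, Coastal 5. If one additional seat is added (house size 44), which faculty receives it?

Priority for the next seat is population ÷ (current seats + 0.5).
Priorities: North 333.360, South 338.923, East 309.455, West 306.154, Central 346.105, Coastal 316.000.
Highest priority: Central.

Central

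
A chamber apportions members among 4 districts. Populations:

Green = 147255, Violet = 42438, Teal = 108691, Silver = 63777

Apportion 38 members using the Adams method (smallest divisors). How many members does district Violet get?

Standard divisor 362161/38 ≈ 9530.553; standard quotas: Green 15.451, Violet 4.453, Teal 11.404, Silver 6.692.
Rounding up gives 16, 5, 12, 7 = 40 seats, so the divisor must be adjusted.
With modified divisor 10200: modified quotas Green 14.437, Violet 4.161, Teal 10.656, Silver 6.253.
Rounding up: Green 15, Violet 5, Teal 11, Silver 7 (total 38).
Violet receives 5.

5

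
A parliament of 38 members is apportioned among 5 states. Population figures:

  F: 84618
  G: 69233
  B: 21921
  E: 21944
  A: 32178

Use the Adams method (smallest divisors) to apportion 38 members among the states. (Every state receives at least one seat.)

F 14; G 11; B 4; E 4; A 5

Standard divisor 229894/38 ≈ 6049.842; standard quotas: F 13.987, G 11.444, B 3.623, E 3.627, A 5.319.
Rounding up gives 14, 12, 4, 4, 6 = 40 seats, so the divisor must be adjusted.
With modified divisor 6470: modified quotas F 13.079, G 10.701, B 3.388, E 3.392, A 4.973.
Rounding up: F 14, G 11, B 4, E 4, A 5 (total 38).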